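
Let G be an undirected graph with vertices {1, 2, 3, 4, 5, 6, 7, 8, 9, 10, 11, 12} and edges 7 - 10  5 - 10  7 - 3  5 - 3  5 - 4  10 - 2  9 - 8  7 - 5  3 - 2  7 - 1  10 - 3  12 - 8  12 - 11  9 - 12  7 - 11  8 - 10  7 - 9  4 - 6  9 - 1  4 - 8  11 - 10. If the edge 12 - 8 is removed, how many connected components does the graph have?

12 and 8 are still connected via 12-9-8, so the component count stays at 1.

1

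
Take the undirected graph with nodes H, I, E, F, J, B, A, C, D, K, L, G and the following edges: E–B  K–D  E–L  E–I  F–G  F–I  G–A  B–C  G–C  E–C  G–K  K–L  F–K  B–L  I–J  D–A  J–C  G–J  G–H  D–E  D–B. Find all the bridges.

The edges on the cycle D-E-B-D are not bridges since each lies on that cycle.
But removing H–G disconnects H from G — this is a bridge.

G-H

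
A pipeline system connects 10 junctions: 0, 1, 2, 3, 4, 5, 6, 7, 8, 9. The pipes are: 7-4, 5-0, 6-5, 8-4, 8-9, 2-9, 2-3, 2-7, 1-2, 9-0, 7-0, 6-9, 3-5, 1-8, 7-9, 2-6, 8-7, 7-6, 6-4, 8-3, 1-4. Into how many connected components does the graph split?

Starting from 0 we can reach 0, 1, 2, 3, 4, 5, 6, 7, 8, 9. That is one component of size 10.
Total: 1 component.

1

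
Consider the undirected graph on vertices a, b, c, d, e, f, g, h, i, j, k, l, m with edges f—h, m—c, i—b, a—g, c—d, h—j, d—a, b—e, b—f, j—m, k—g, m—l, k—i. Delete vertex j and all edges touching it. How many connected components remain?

With j gone, the remaining components are: {a, b, c, d, e, f, g, h, i, k, l, m}.
That is 1 component.

1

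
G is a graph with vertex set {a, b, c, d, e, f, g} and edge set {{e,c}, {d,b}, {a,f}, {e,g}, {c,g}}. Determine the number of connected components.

Starting from b we can reach b, d. That is one component of size 2.
Starting from a we can reach a, f. That is one component of size 2.
Starting from c we can reach c, e, g. That is one component of size 3.
Total: 3 components.

3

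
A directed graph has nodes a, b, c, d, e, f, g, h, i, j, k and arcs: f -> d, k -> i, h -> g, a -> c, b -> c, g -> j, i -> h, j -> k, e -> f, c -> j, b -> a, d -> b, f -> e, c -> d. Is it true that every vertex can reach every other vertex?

There is no directed path from a to f, so the graph is not strongly connected.

No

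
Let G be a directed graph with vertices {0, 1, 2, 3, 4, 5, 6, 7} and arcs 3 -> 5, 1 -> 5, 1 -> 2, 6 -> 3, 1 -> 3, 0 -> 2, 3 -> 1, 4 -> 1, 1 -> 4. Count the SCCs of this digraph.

{1, 3, 4} are all mutually reachable — one SCC of size 3.
{2} is an SCC by itself.
{7} is an SCC by itself.
{0} is an SCC by itself.
{5} is an SCC by itself.
(and 1 more singleton SCC)
That gives 6 strongly connected components.

6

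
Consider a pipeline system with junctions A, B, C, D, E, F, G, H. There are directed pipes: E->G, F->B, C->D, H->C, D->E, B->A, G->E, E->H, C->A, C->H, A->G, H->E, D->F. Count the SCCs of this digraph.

{A, B, C, D, E, F, G, H} are all mutually reachable — one SCC of size 8.
That gives 1 strongly connected component.

1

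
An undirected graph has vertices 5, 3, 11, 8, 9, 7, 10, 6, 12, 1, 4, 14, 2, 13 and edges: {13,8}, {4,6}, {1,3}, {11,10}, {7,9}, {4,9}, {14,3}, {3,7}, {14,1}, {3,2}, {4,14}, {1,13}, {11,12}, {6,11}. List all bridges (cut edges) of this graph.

The edges on the cycle 14-1-3-14 are not bridges since each lies on that cycle.
But removing 3-2 disconnects 3 from 2; removing 11-6 disconnects 11 from 6; removing 4-6 disconnects 4 from 6; removing 11-10 disconnects 11 from 10 — these are bridges.
In total 7 edges are bridges.

1-13, 10-11, 11-12, 11-6, 13-8, 2-3, 4-6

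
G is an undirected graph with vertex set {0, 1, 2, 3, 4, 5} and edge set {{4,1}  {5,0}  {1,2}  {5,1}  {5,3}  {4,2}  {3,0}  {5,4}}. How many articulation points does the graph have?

Removing 5 increases the component count from 1 to 2, so 5 is a cut vertex.
By contrast removing 1 leaves 1 component; it is not a cut vertex. No other vertex is a cut vertex either.

1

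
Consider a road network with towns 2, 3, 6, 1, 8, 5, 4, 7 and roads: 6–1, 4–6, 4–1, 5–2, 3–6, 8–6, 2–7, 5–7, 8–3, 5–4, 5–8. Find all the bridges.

The edges on the cycle 5-2-7-5 are not bridges since each lies on that cycle.
Every edge lies on some cycle, so there are no bridges.

none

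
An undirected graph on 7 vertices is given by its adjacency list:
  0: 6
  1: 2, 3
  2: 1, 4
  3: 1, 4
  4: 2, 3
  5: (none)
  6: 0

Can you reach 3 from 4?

From 4 we can reach 1, 2, 3, 4, which includes 3.

Yes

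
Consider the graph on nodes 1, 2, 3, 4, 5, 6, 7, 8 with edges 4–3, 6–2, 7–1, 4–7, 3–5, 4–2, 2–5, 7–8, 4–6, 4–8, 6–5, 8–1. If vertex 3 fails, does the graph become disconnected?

Deleting 3 leaves 1 component (was 1) (its neighbors 4, 5 remain connected to each other), so 3 is not a cut vertex.

No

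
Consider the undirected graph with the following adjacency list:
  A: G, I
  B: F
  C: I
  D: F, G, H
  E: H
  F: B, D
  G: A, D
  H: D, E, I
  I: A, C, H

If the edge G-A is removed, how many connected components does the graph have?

1

G and A are still connected via G-D-H-I-A, so the component count stays at 1.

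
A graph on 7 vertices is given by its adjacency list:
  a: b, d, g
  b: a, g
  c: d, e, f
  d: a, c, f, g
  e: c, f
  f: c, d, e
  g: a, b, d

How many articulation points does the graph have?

1

Removing d increases the component count from 1 to 2, so d is a cut vertex.
By contrast removing g leaves 1 component; it is not a cut vertex. No other vertex is a cut vertex either.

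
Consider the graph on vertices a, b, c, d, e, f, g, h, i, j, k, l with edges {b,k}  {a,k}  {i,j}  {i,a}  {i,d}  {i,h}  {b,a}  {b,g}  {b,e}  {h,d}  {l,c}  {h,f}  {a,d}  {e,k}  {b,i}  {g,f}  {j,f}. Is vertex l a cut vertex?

Deleting l leaves 2 components (was 2), so l is not a cut vertex.

No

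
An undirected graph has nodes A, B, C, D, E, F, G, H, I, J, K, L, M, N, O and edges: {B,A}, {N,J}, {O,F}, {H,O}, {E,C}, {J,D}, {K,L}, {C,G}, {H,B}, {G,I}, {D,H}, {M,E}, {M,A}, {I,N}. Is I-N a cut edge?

No

After removing I-N, the path I-G-C-E-M-A-B-H-D-J-N still connects them, so the edge is not a bridge.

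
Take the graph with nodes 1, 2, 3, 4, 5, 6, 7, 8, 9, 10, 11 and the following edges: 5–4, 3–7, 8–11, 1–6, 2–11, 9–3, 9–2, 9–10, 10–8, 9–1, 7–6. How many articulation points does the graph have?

Removing 9 increases the component count from 2 to 3, so 9 is a cut vertex.
By contrast removing 4 leaves 2 components; it is not a cut vertex. No other vertex is a cut vertex either.

1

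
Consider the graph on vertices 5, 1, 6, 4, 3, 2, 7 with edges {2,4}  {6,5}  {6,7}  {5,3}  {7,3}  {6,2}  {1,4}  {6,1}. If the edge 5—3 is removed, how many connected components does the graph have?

1

5 and 3 are still connected via 5-6-7-3, so the component count stays at 1.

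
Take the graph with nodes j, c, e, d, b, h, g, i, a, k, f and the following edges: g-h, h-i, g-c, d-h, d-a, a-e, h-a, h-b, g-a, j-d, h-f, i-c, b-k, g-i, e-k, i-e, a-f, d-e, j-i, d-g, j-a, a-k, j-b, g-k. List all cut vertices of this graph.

none

Removing i, for instance, still leaves 1 component. No single vertex removal increases the component count — the graph has no articulation points.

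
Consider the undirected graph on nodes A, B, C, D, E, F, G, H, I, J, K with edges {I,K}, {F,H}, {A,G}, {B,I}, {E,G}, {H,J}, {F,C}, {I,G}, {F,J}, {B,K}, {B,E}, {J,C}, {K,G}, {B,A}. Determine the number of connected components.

D is isolated — a component by itself.
Starting from C we can reach C, F, H, J. That is one component of size 4.
Starting from A we can reach A, B, E, G, I, K. That is one component of size 6.
Total: 3 components.

3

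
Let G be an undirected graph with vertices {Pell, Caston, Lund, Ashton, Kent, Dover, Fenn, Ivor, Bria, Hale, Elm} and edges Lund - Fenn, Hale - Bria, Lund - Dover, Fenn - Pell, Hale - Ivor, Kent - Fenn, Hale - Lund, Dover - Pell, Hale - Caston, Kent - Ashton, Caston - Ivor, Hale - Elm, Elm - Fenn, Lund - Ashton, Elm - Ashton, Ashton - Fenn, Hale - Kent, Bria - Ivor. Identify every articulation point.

Removing Hale increases the component count from 1 to 2, so Hale is a cut vertex.
By contrast removing Caston leaves 1 component; it is not a cut vertex. No other vertex is a cut vertex either.

Hale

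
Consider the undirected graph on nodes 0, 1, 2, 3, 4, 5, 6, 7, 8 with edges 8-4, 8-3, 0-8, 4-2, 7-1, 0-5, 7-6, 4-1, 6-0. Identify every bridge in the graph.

The edges on the cycle 7-6-0-8-4-1-7 are not bridges since each lies on that cycle.
But removing 5-0 disconnects 5 from 0; removing 4-2 disconnects 4 from 2; removing 8-3 disconnects 8 from 3 — these are bridges.

0-5, 2-4, 3-8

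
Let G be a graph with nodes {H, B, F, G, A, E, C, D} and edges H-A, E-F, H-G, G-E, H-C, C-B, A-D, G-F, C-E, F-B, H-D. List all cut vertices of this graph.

H

Removing H increases the component count from 1 to 2, so H is a cut vertex.
By contrast removing E leaves 1 component; it is not a cut vertex. No other vertex is a cut vertex either.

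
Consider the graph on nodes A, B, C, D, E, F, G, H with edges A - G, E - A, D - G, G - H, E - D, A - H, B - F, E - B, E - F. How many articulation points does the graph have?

1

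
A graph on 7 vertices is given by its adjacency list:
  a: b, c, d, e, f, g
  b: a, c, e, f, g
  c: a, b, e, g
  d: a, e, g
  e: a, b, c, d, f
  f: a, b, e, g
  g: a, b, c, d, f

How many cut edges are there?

0

The edges on the cycle f-e-d-g-a-b-f are not bridges since each lies on that cycle.
Every edge lies on some cycle, so there are no bridges.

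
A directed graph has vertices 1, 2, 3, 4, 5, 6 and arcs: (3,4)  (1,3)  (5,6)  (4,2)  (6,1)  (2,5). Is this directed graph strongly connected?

From 4 we can reach every vertex (1, 2, 3, 4, 5, 6), and every vertex can reach 4 (1, 2, 3, 4, 5, 6). So the whole graph is one strongly connected component.

Yes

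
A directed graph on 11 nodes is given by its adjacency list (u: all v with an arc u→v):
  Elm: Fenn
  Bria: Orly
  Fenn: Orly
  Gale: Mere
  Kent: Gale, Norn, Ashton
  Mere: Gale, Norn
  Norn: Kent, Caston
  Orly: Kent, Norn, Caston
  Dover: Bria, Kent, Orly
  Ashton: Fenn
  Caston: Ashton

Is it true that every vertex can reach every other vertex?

There is no directed path from Fenn to Bria, so the graph is not strongly connected.

No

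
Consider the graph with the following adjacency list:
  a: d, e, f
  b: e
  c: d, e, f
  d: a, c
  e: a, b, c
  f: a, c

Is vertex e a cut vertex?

Yes

Deleting e raises the number of components from 1 to 2, so e is a cut vertex.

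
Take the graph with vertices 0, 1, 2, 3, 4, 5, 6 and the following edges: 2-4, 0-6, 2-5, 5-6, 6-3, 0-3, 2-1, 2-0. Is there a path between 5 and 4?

From 5 we can reach 0, 1, 2, 3, 4, 5, 6, which includes 4.

Yes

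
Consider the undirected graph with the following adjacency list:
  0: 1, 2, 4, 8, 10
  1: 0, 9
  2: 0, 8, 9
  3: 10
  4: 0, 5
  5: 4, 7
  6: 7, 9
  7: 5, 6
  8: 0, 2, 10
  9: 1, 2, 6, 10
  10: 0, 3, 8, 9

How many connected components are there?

1

Starting from 0 we can reach 0, 1, 2, 3, 4, 5, 6, 7, 8, 9, 10. That is one component of size 11.
Total: 1 component.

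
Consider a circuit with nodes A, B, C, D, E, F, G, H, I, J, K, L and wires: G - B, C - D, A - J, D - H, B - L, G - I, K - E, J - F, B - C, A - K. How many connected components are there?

Starting from A we can reach A, E, F, J, K. That is one component of size 5.
Starting from B we can reach B, C, D, G, H, I, L. That is one component of size 7.
Total: 2 components.

2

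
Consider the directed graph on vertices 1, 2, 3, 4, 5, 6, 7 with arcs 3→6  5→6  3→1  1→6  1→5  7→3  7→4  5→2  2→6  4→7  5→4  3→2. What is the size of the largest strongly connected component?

{1, 3, 4, 5, 7} are all mutually reachable — one SCC of size 5.
{6} is an SCC by itself.
{2} is an SCC by itself.
The largest has 5 vertices.

5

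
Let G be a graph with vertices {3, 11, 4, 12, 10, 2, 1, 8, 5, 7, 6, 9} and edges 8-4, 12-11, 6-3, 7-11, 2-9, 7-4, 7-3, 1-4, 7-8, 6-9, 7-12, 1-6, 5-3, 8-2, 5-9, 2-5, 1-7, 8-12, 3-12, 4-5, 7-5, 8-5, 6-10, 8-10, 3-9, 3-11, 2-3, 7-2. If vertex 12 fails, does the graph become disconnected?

Deleting 12 leaves 1 component (was 1) (its neighbors 3, 7, 8, 11 remain connected to each other), so 12 is not a cut vertex.

No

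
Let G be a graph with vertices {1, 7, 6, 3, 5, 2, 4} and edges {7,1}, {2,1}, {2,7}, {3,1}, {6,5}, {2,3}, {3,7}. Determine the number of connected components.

3

4 is isolated — a component by itself.
Starting from 5 we can reach 5, 6. That is one component of size 2.
Starting from 1 we can reach 1, 2, 3, 7. That is one component of size 4.
Total: 3 components.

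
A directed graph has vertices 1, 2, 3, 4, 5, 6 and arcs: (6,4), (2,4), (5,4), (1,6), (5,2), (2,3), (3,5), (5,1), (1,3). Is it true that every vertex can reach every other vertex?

There is no directed path from 4 to 2, so the graph is not strongly connected.

No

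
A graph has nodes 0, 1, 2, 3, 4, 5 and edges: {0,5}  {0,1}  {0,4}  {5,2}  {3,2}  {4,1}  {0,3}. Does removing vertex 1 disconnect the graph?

Deleting 1 leaves 1 component (was 1) (its neighbors 0, 4 remain connected to each other), so 1 is not a cut vertex.

No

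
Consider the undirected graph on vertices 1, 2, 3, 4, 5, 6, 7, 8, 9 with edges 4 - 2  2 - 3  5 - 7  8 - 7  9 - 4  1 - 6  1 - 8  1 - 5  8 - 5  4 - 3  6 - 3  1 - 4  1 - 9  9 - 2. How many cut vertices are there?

Removing 1 increases the component count from 1 to 2, so 1 is a cut vertex.
By contrast removing 4 leaves 1 component; it is not a cut vertex. No other vertex is a cut vertex either.

1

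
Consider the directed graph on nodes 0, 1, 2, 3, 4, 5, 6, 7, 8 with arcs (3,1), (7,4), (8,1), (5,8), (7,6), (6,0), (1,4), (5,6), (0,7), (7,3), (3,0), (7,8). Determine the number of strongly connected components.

{0, 3, 6, 7} are all mutually reachable — one SCC of size 4.
{5} is an SCC by itself.
{4} is an SCC by itself.
{2} is an SCC by itself.
{8} is an SCC by itself.
(and 1 more singleton SCC)
That gives 6 strongly connected components.

6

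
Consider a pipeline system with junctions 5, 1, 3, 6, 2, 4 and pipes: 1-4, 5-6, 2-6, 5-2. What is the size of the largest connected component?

3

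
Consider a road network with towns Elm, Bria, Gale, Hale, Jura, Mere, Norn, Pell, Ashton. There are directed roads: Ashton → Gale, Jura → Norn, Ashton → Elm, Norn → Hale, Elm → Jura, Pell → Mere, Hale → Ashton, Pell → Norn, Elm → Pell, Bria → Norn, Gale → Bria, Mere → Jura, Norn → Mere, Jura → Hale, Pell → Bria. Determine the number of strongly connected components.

{Elm, Bria, Gale, Hale, Jura, Mere, Norn, Pell, Ashton} are all mutually reachable — one SCC of size 9.
That gives 1 strongly connected component.

1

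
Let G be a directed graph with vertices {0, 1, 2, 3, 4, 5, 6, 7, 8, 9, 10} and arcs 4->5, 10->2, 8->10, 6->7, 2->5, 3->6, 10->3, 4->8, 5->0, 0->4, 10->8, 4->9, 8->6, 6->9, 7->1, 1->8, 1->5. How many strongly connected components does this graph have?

{0, 1, 2, 3, 4, 5, 6, 7, 8, 10} are all mutually reachable — one SCC of size 10.
{9} is an SCC by itself.
That gives 2 strongly connected components.

2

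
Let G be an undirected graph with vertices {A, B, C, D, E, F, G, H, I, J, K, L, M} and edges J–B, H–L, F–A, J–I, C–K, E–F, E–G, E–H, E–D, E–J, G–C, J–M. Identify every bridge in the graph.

removing J–E disconnects J from E; removing H–L disconnects H from L; removing C–G disconnects C from G; removing D–E disconnects D from E — these are bridges.
In total 12 edges are bridges.

A-F, B-J, C-G, C-K, D-E, E-F, E-G, E-H, E-J, H-L, I-J, J-M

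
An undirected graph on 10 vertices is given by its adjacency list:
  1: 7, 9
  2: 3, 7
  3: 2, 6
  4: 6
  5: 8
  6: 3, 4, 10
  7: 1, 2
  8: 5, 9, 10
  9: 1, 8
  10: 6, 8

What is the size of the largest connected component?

10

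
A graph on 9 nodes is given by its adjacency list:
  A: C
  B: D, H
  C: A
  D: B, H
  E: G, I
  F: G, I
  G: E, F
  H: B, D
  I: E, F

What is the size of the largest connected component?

Starting from A we can reach A, C. That is one component of size 2.
Starting from B we can reach B, D, H. That is one component of size 3.
Starting from E we can reach E, F, G, I. That is one component of size 4.
The largest has 4 vertices.

4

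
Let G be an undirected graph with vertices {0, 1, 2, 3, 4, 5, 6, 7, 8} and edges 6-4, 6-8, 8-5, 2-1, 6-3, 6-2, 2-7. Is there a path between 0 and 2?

No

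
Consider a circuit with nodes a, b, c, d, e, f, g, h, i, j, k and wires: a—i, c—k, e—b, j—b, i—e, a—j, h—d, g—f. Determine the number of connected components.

4

Starting from c we can reach c, k. That is one component of size 2.
Starting from d we can reach d, h. That is one component of size 2.
Starting from f we can reach f, g. That is one component of size 2.
Starting from a we can reach a, b, e, i, j. That is one component of size 5.
Total: 4 components.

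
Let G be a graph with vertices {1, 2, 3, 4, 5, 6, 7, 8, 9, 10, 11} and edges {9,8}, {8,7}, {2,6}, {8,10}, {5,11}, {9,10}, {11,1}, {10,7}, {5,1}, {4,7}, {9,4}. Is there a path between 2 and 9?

No

The component containing 2 is {2, 6}, and 9 is not in it.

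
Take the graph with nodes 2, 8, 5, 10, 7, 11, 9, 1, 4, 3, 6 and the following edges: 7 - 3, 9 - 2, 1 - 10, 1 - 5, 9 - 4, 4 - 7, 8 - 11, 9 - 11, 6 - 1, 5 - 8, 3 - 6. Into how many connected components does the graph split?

Starting from 1 we can reach 1, 2, 3, 4, 5, 6, 7, 8, 9, 10, 11. That is one component of size 11.
Total: 1 component.

1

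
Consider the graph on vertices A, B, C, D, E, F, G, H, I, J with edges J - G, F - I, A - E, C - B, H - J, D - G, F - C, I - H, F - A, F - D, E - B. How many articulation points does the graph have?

1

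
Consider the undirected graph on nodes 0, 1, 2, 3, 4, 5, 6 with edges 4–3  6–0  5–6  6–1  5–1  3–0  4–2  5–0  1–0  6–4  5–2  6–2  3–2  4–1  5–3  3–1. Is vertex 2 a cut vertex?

No

Deleting 2 leaves 1 component (was 1) (its neighbors 3, 4, 5, 6 remain connected to each other), so 2 is not a cut vertex.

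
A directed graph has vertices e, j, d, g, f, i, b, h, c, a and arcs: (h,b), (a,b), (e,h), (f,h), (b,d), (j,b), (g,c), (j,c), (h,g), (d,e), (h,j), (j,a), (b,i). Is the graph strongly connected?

No

There is no directed path from d to f, so the graph is not strongly connected.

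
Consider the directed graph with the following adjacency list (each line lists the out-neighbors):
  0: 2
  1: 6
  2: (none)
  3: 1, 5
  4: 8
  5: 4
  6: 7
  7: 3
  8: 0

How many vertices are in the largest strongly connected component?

4

{1, 3, 6, 7} are all mutually reachable — one SCC of size 4.
{5} is an SCC by itself.
{8} is an SCC by itself.
{2} is an SCC by itself.
{0} is an SCC by itself.
(and 1 more singleton SCC)
The largest has 4 vertices.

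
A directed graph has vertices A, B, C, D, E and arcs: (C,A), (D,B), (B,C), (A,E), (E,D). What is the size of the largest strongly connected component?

{A, B, C, D, E} are all mutually reachable — one SCC of size 5.
The largest has 5 vertices.

5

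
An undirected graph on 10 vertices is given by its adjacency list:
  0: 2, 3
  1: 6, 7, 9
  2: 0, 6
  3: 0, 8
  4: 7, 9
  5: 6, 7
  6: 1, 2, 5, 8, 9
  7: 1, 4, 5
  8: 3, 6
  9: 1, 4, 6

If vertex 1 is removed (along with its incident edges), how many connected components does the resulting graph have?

1

With 1 gone, the remaining components are: {0, 2, 3, 4, 5, 6, 7, 8, 9}.
That is 1 component.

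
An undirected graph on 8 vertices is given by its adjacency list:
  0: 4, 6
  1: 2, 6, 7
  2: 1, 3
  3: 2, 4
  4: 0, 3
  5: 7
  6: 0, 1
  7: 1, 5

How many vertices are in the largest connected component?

8

Starting from 0 we can reach 0, 1, 2, 3, 4, 5, 6, 7. That is one component of size 8.
The largest has 8 vertices.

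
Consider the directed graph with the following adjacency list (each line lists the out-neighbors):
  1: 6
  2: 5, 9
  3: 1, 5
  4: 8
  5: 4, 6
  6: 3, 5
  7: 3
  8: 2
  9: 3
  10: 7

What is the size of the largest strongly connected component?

8

{1, 2, 3, 4, 5, 6, 8, 9} are all mutually reachable — one SCC of size 8.
{7} is an SCC by itself.
{10} is an SCC by itself.
The largest has 8 vertices.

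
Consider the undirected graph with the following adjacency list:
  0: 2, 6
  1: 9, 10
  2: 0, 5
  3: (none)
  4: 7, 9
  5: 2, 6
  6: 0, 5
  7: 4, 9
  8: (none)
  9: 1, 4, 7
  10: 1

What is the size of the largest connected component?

5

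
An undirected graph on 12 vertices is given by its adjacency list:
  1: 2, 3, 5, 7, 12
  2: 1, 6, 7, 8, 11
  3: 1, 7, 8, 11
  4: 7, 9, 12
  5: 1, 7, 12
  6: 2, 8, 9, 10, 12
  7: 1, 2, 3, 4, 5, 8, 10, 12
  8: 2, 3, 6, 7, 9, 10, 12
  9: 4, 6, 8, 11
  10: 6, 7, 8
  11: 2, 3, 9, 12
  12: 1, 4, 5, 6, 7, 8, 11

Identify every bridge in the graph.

none

The edges on the cycle 12-4-7-5-12 are not bridges since each lies on that cycle.
Every edge lies on some cycle, so there are no bridges.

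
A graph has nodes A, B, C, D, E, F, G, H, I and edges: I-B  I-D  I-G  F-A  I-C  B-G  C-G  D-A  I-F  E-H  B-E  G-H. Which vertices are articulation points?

Removing I increases the component count from 1 to 2, so I is a cut vertex.
By contrast removing D leaves 1 component; it is not a cut vertex. No other vertex is a cut vertex either.

I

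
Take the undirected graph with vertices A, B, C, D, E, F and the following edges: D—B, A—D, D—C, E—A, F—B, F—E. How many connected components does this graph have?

Starting from A we can reach A, B, C, D, E, F. That is one component of size 6.
Total: 1 component.

1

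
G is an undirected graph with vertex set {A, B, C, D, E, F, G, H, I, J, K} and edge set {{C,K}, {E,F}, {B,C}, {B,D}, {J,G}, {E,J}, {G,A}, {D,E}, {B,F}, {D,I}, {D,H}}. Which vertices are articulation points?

Removing B increases the component count from 1 to 2, so B is a cut vertex.
Removing C increases the component count from 1 to 2, so C is a cut vertex.
Removing D increases the component count from 1 to 3, so D is a cut vertex.
Likewise E, G, J are cut vertices.
By contrast removing H leaves 1 component; it is not a cut vertex. No other vertex is a cut vertex either.

B, C, D, E, G, J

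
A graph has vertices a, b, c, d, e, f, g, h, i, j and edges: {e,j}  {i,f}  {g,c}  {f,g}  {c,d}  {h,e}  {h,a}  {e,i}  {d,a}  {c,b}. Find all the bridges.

b-c, e-j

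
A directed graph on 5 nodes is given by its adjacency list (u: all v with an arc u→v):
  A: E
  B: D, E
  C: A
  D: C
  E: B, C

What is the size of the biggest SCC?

5

{A, B, C, D, E} are all mutually reachable — one SCC of size 5.
The largest has 5 vertices.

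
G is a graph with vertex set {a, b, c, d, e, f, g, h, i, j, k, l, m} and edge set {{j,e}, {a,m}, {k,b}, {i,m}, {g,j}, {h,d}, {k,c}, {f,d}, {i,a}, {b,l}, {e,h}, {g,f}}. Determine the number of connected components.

3

Starting from a we can reach a, i, m. That is one component of size 3.
Starting from b we can reach b, c, k, l. That is one component of size 4.
Starting from d we can reach d, e, f, g, h, j. That is one component of size 6.
Total: 3 components.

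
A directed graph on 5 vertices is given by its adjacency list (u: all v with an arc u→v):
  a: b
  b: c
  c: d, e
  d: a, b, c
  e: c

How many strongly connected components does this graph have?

{a, b, c, d, e} are all mutually reachable — one SCC of size 5.
That gives 1 strongly connected component.

1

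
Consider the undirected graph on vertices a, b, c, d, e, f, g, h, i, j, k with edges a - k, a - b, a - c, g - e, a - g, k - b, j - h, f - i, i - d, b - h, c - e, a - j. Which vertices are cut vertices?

Removing a increases the component count from 2 to 3, so a is a cut vertex.
Removing i increases the component count from 2 to 3, so i is a cut vertex.
By contrast removing g leaves 2 components; it is not a cut vertex. No other vertex is a cut vertex either.

a, i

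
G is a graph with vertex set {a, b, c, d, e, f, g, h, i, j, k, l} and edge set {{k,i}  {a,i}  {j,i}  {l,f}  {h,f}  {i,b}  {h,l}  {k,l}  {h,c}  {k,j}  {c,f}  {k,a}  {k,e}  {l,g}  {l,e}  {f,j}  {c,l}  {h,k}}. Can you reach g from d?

The component containing d is {d}, and g is not in it.

No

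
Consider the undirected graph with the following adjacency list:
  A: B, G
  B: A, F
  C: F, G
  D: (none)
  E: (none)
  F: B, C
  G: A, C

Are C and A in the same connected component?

Yes

From C we can reach A, B, C, F, G, which includes A.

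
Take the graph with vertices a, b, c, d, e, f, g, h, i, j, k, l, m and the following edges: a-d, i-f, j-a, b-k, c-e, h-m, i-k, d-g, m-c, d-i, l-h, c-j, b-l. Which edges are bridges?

c-e, d-g, f-i

The edges on the cycle b-l-h-m-c-j-a-d-i-k-b are not bridges since each lies on that cycle.
But removing e-c disconnects e from c; removing g-d disconnects g from d; removing i-f disconnects i from f — these are bridges.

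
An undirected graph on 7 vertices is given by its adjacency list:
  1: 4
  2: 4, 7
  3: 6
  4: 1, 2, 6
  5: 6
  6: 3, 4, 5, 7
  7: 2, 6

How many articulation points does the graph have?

Removing 4 increases the component count from 1 to 2, so 4 is a cut vertex.
Removing 6 increases the component count from 1 to 3, so 6 is a cut vertex.
By contrast removing 2 leaves 1 component; it is not a cut vertex. No other vertex is a cut vertex either.

2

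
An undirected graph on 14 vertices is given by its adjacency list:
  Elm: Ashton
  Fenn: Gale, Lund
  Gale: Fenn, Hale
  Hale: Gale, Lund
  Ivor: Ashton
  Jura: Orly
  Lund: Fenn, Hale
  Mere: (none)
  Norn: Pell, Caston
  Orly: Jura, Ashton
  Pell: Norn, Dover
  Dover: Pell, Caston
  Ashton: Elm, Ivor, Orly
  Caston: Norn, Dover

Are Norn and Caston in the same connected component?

From Norn we can reach Norn, Pell, Dover, Caston, which includes Caston.

Yes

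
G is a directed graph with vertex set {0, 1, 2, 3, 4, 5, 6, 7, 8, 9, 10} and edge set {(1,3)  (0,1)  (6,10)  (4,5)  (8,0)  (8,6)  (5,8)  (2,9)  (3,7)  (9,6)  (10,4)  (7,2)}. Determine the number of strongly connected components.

{0, 1, 2, 3, 4, 5, 6, 7, 8, 9, 10} are all mutually reachable — one SCC of size 11.
That gives 1 strongly connected component.

1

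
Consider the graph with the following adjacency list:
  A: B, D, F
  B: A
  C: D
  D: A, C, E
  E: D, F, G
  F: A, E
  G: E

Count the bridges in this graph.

The edges on the cycle A-D-E-F-A are not bridges since each lies on that cycle.
But removing E-G disconnects E from G; removing D-C disconnects D from C; removing A-B disconnects A from B — these are bridges.
That makes 3 bridges.

3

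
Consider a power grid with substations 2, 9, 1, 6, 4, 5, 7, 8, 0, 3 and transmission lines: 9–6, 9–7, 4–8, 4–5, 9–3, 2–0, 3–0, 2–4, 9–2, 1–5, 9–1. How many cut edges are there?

The edges on the cycle 9-2-4-5-1-9 are not bridges since each lies on that cycle.
But removing 6–9 disconnects 6 from 9; removing 7–9 disconnects 7 from 9; removing 4–8 disconnects 4 from 8 — these are bridges.
That makes 3 bridges.

3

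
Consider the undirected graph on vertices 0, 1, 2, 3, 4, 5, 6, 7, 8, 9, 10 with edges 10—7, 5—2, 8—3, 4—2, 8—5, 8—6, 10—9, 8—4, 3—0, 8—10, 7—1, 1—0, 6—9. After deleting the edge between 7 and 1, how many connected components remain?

7 and 1 are still connected via 7-10-8-3-0-1, so the component count stays at 1.

1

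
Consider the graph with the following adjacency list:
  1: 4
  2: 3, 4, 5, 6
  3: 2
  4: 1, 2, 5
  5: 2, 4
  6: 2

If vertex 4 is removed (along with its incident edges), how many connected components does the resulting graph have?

With 4 gone, the remaining components are: {1}; {2, 3, 5, 6}.
That is 2 components.

2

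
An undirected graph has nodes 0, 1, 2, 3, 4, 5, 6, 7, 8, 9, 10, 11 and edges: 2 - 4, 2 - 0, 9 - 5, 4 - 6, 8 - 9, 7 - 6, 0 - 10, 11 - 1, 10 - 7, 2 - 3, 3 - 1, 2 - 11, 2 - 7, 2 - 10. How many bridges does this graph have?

2

The edges on the cycle 2-0-10-2 are not bridges since each lies on that cycle.
But removing 9 - 5 disconnects 9 from 5; removing 8 - 9 disconnects 8 from 9 — these are bridges.
That makes 2 bridges.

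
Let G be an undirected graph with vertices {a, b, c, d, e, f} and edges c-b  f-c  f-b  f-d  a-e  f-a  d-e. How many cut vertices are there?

Removing f increases the component count from 1 to 2, so f is a cut vertex.
By contrast removing e leaves 1 component; it is not a cut vertex. No other vertex is a cut vertex either.

1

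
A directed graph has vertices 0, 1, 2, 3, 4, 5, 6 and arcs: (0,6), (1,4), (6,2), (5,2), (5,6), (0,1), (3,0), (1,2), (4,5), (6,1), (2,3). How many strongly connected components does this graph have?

1

{0, 1, 2, 3, 4, 5, 6} are all mutually reachable — one SCC of size 7.
That gives 1 strongly connected component.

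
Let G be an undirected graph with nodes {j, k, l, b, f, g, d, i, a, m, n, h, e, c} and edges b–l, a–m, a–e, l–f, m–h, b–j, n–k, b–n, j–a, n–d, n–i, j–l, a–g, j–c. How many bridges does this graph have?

11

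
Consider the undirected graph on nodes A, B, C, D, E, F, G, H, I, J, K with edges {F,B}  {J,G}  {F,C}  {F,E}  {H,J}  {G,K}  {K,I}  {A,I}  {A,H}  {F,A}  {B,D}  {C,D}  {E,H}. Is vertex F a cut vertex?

Yes

Deleting F raises the number of components from 1 to 2, so F is a cut vertex.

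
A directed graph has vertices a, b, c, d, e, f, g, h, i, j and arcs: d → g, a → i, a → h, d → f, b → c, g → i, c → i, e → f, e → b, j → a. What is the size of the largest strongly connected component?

{a} is an SCC by itself.
{e} is an SCC by itself.
{c} is an SCC by itself.
{b} is an SCC by itself.
{g} is an SCC by itself.
(and 5 more singleton SCCs)
The largest has 1 vertex.

1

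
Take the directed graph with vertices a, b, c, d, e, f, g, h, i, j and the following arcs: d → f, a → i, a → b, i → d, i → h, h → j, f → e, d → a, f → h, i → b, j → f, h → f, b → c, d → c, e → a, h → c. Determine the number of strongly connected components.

{a, d, e, f, h, i, j} are all mutually reachable — one SCC of size 7.
{b} is an SCC by itself.
{g} is an SCC by itself.
{c} is an SCC by itself.
That gives 4 strongly connected components.

4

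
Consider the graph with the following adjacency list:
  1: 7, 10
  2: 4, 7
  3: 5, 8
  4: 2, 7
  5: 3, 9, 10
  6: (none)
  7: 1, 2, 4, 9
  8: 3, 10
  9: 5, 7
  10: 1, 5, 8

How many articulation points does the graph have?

1

Removing 7 increases the component count from 2 to 3, so 7 is a cut vertex.
By contrast removing 4 leaves 2 components; it is not a cut vertex. No other vertex is a cut vertex either.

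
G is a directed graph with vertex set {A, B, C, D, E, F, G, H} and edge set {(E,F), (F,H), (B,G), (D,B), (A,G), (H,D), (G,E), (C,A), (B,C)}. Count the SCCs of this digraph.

1

{A, B, C, D, E, F, G, H} are all mutually reachable — one SCC of size 8.
That gives 1 strongly connected component.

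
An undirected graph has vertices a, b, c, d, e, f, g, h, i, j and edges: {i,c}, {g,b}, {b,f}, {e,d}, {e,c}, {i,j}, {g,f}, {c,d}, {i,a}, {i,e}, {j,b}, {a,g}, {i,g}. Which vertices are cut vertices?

Removing i increases the component count from 2 to 3, so i is a cut vertex.
By contrast removing j leaves 2 components; it is not a cut vertex. No other vertex is a cut vertex either.

i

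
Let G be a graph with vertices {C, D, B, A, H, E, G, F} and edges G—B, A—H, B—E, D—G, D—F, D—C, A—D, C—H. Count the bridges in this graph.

The edges on the cycle A-D-C-H-A are not bridges since each lies on that cycle.
But removing D—G disconnects D from G; removing B—G disconnects B from G; removing E—B disconnects E from B; removing D—F disconnects D from F — these are bridges.
That makes 4 bridges.

4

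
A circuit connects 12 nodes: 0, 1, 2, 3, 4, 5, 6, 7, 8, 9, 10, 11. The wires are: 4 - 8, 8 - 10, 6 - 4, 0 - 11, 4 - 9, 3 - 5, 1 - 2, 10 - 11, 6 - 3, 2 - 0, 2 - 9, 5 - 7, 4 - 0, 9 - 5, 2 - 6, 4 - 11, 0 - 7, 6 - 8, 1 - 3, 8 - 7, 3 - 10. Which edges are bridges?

The edges on the cycle 2-6-4-0-2 are not bridges since each lies on that cycle.
Every edge lies on some cycle, so there are no bridges.

none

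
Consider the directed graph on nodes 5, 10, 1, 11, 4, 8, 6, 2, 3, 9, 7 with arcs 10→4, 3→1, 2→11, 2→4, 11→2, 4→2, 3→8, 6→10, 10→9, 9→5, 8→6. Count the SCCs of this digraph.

{2, 4, 11} are all mutually reachable — one SCC of size 3.
{10} is an SCC by itself.
{1} is an SCC by itself.
{6} is an SCC by itself.
{9} is an SCC by itself.
(and 4 more singleton SCCs)
That gives 9 strongly connected components.

9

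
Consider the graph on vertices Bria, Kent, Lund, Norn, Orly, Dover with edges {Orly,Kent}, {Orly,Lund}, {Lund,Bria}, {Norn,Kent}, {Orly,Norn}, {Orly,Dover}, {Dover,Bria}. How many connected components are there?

Starting from Bria we can reach Bria, Kent, Lund, Norn, Orly, Dover. That is one component of size 6.
Total: 1 component.

1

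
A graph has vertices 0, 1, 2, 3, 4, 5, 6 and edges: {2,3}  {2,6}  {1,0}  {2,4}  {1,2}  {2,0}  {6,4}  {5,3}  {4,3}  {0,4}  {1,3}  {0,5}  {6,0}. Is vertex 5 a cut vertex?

No

Deleting 5 leaves 1 component (was 1) (its neighbors 0, 3 remain connected to each other), so 5 is not a cut vertex.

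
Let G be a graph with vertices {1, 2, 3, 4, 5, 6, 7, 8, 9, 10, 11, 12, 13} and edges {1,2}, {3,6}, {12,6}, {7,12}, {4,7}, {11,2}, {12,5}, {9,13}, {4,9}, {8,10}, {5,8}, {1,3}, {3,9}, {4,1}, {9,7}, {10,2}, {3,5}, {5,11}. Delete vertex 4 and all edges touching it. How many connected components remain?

1

With 4 gone, the remaining components are: {1, 2, 3, 5, 6, 7, 8, 9, 10, 11, 12, 13}.
That is 1 component.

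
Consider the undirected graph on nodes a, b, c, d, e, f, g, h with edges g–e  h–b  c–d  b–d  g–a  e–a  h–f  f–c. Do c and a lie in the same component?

No

The component containing c is {b, c, d, f, h}, and a is not in it.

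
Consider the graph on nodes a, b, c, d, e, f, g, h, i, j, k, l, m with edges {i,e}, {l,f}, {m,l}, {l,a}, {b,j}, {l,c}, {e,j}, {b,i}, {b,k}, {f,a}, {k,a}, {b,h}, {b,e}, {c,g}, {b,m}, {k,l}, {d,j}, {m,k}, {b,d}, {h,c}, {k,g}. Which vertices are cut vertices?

b

Removing b increases the component count from 1 to 2, so b is a cut vertex.
By contrast removing g leaves 1 component; it is not a cut vertex. No other vertex is a cut vertex either.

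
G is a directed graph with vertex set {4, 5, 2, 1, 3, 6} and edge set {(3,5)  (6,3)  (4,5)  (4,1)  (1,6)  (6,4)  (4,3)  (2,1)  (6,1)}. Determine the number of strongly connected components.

4

{1, 4, 6} are all mutually reachable — one SCC of size 3.
{2} is an SCC by itself.
{5} is an SCC by itself.
{3} is an SCC by itself.
That gives 4 strongly connected components.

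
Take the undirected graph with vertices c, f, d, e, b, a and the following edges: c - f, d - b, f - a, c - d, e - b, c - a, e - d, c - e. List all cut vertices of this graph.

c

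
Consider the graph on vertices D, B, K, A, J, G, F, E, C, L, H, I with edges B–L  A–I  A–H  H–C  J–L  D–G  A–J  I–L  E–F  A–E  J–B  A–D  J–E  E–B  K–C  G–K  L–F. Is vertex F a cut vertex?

No

Deleting F leaves 1 component (was 1) (its neighbors E, L remain connected to each other), so F is not a cut vertex.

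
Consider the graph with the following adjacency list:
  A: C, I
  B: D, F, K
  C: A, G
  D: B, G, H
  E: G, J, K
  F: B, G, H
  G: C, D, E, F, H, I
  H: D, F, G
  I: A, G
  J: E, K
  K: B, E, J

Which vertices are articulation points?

Removing G increases the component count from 1 to 2, so G is a cut vertex.
By contrast removing K leaves 1 component; it is not a cut vertex. No other vertex is a cut vertex either.

G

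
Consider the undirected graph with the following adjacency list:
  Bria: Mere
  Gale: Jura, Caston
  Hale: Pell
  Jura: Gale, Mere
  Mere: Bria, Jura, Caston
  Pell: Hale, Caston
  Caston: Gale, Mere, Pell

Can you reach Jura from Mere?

Yes

From Mere we can reach Bria, Gale, Hale, Jura, Mere, Pell, Caston, which includes Jura.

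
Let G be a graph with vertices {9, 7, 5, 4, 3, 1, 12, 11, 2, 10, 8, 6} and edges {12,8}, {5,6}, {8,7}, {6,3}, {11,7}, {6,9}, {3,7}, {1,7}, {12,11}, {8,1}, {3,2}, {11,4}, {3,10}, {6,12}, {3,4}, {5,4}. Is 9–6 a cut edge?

Yes

Removing 9–6 leaves no path between 9 and 6: the component count goes from 1 to 2. So it is a bridge.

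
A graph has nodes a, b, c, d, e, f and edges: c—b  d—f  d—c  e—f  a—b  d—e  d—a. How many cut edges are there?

0

The edges on the cycle d-e-f-d are not bridges since each lies on that cycle.
Every edge lies on some cycle, so there are no bridges.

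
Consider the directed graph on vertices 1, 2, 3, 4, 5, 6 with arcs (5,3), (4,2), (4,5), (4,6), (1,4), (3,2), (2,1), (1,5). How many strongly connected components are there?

2

{1, 2, 3, 4, 5} are all mutually reachable — one SCC of size 5.
{6} is an SCC by itself.
That gives 2 strongly connected components.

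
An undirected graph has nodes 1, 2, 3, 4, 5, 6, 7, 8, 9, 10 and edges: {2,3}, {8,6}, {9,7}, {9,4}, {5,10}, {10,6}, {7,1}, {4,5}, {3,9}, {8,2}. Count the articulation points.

Removing 7 increases the component count from 1 to 2, so 7 is a cut vertex.
Removing 9 increases the component count from 1 to 2, so 9 is a cut vertex.
By contrast removing 2 leaves 1 component; it is not a cut vertex. No other vertex is a cut vertex either.

2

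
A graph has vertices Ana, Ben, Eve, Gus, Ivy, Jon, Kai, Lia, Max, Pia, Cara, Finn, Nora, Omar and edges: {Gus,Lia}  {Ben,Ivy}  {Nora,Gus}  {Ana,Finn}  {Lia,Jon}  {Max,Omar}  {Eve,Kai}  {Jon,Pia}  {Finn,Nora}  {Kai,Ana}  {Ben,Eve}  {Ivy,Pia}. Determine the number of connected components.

3

Cara is isolated — a component by itself.
Starting from Max we can reach Max, Omar. That is one component of size 2.
Starting from Ana we can reach Ana, Ben, Eve, Gus, Ivy, Jon, Kai, Lia, Pia, Finn, Nora. That is one component of size 11.
Total: 3 components.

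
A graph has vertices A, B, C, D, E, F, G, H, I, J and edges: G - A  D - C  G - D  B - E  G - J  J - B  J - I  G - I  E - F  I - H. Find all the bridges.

The edges on the cycle G-J-I-G are not bridges since each lies on that cycle.
But removing G - D disconnects G from D; removing G - A disconnects G from A; removing C - D disconnects C from D; removing B - E disconnects B from E — these are bridges.
In total 7 edges are bridges.

A-G, B-E, B-J, C-D, D-G, E-F, H-I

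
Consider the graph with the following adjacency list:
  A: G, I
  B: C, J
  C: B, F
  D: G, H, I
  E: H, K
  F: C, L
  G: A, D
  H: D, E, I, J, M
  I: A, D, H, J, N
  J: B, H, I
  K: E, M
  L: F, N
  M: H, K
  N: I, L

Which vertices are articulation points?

Removing H increases the component count from 1 to 2, so H is a cut vertex.
By contrast removing M leaves 1 component; it is not a cut vertex. No other vertex is a cut vertex either.

H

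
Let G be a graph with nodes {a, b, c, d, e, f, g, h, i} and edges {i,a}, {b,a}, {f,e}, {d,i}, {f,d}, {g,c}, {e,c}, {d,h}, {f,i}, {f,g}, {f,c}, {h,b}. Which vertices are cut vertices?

f

Removing f increases the component count from 1 to 2, so f is a cut vertex.
By contrast removing b leaves 1 component; it is not a cut vertex. No other vertex is a cut vertex either.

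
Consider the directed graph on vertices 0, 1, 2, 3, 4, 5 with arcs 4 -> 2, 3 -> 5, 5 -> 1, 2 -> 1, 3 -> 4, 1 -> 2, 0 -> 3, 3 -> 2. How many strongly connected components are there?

{1, 2} are all mutually reachable — one SCC of size 2.
{5} is an SCC by itself.
{3} is an SCC by itself.
{0} is an SCC by itself.
{4} is an SCC by itself.
That gives 5 strongly connected components.

5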